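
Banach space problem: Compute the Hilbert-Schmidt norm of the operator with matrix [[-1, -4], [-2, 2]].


The Hilbert-Schmidt norm is sqrt(sum of squares of all entries).
Sum of squares = (-1)^2 + (-4)^2 + (-2)^2 + 2^2
= 1 + 16 + 4 + 4 = 25
||T||_HS = sqrt(25) = 5.0000

5.0000


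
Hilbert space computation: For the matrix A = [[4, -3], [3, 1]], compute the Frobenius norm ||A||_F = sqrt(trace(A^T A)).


||A||_F^2 = sum a_ij^2
= 4^2 + (-3)^2 + 3^2 + 1^2
= 16 + 9 + 9 + 1 = 35
||A||_F = sqrt(35) = 5.9161

5.9161


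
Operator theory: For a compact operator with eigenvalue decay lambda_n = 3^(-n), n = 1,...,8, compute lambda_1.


The eigenvalue formula gives lambda_1 = 1/3^1
= 1/3
= 0.3333

0.3333


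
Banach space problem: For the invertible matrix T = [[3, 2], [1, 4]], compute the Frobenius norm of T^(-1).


det(T) = 3*4 - 2*1 = 10
T^(-1) = (1/10) * [[4, -2], [-1, 3]] = [[0.4000, -0.2000], [-0.1000, 0.3000]]
||T^(-1)||_F^2 = 0.4000^2 + (-0.2000)^2 + (-0.1000)^2 + 0.3000^2 = 0.3000
||T^(-1)||_F = sqrt(0.3000) = 0.5477

0.5477


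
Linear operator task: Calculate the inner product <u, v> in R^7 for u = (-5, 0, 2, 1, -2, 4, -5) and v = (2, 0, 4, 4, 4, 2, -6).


Computing the standard inner product <u, v> = sum u_i * v_i
= -5*2 + 0*0 + 2*4 + 1*4 + -2*4 + 4*2 + -5*-6
= -10 + 0 + 8 + 4 + -8 + 8 + 30
= 32

32


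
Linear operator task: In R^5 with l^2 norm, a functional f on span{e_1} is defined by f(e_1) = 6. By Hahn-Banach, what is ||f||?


The norm of f is given by ||f|| = sup_{||x||=1} |f(x)|.
On span{e_1}, ||e_1|| = 1, so ||f|| = |f(e_1)| / ||e_1||
= |6| / 1 = 6.0000

6.0000


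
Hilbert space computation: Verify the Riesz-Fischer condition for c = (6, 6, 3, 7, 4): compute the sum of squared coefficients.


sum |c_n|^2 = 6^2 + 6^2 + 3^2 + 7^2 + 4^2
= 36 + 36 + 9 + 49 + 16
= 146

146


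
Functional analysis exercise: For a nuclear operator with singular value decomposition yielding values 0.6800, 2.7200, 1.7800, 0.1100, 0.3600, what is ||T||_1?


The nuclear norm is the sum of all singular values.
||T||_1 = 0.6800 + 2.7200 + 1.7800 + 0.1100 + 0.3600
= 5.6500

5.6500


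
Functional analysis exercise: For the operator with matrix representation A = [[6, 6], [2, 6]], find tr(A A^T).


trace(A * A^T) = sum of squares of all entries
= 6^2 + 6^2 + 2^2 + 6^2
= 36 + 36 + 4 + 36
= 112

112


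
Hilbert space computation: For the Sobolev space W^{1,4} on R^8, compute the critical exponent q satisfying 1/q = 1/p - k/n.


Using the Sobolev embedding formula: 1/q = 1/p - k/n
1/q = 1/4 - 1/8 = 1/8
q = 1/(1/8) = 8

8.0000


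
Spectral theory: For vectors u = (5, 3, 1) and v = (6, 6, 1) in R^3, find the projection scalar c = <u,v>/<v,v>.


Computing <u,v> = 5*6 + 3*6 + 1*1 = 49
Computing <v,v> = 6^2 + 6^2 + 1^2 = 73
Projection coefficient = 49/73 = 0.6712

0.6712


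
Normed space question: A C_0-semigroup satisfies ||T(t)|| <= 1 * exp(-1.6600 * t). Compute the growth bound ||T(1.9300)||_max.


||T(1.9300)|| <= 1 * exp(-1.6600 * 1.9300)
= 1 * exp(-3.2038)
= 1 * 0.0406
= 0.0406

0.0406


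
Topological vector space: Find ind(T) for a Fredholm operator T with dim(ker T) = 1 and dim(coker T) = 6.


The Fredholm index is defined as ind(T) = dim(ker T) - dim(coker T)
= 1 - 6
= -5

-5


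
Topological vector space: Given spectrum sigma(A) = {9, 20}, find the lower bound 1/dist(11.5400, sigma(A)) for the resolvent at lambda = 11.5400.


dist(11.5400, {9, 20}) = min(|11.5400 - 9|, |11.5400 - 20|)
= min(2.5400, 8.4600) = 2.5400
Resolvent bound = 1/2.5400 = 0.3937

0.3937


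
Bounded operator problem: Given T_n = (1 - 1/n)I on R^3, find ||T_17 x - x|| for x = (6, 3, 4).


T_17 x - x = (1 - 1/17)x - x = -x/17
||x|| = sqrt(61) = 7.8102
||T_17 x - x|| = ||x||/17 = 7.8102/17 = 0.4594

0.4594


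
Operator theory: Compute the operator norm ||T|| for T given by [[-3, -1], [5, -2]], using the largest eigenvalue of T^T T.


A^T A = [[34, -7], [-7, 5]]
trace(A^T A) = 39, det(A^T A) = 121
discriminant = 39^2 - 4*121 = 1037
Largest eigenvalue of A^T A = (trace + sqrt(disc))/2 = 35.6012
||T|| = sqrt(35.6012) = 5.9667

5.9667


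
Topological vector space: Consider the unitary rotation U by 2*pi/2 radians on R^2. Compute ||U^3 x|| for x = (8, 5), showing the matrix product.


U is a rotation by theta = 2*pi/2
U^3 = rotation by 3*theta = 6*pi/2 = 2*pi/2 (mod 2*pi)
cos(2*pi/2) = -1.0000, sin(2*pi/2) = 0.0000
U^3 x = (-1.0000 * 8 - 0.0000 * 5, 0.0000 * 8 + -1.0000 * 5)
= (-8.0000, -5.0000)
||U^3 x|| = sqrt((-8.0000)^2 + (-5.0000)^2) = sqrt(89.0000) = 9.4340

9.4340


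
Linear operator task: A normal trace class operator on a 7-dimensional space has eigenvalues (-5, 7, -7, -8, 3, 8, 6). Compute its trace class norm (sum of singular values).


For a normal operator, singular values equal |eigenvalues|.
Trace norm = sum |lambda_i| = 5 + 7 + 7 + 8 + 3 + 8 + 6
= 44

44


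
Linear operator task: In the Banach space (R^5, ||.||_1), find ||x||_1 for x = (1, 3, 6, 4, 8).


The l^1 norm equals the sum of absolute values of all components.
||x||_1 = 1 + 3 + 6 + 4 + 8
= 22

22.0000


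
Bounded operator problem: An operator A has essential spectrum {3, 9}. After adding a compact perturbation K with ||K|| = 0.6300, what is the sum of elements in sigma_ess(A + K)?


By Weyl's theorem, the essential spectrum is invariant under compact perturbations.
sigma_ess(A + K) = sigma_ess(A) = {3, 9}
Sum = 3 + 9 = 12

12


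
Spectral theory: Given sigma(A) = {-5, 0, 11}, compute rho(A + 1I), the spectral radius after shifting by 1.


Spectrum of A + 1I = {-4, 1, 12}
Spectral radius = max |lambda| over the shifted spectrum
= max(4, 1, 12) = 12

12


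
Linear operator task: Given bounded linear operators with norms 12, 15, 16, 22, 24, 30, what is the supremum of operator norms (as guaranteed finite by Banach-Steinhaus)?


By the Uniform Boundedness Principle, the supremum of norms is finite.
sup_k ||T_k|| = max(12, 15, 16, 22, 24, 30) = 30

30


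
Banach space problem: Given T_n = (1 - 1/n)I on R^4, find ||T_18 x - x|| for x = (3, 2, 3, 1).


T_18 x - x = (1 - 1/18)x - x = -x/18
||x|| = sqrt(23) = 4.7958
||T_18 x - x|| = ||x||/18 = 4.7958/18 = 0.2664

0.2664


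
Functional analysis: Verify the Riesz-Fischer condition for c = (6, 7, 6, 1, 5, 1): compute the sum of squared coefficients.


sum |c_n|^2 = 6^2 + 7^2 + 6^2 + 1^2 + 5^2 + 1^2
= 36 + 49 + 36 + 1 + 25 + 1
= 148

148


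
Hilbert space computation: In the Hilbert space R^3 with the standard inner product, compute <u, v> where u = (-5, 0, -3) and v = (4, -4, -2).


Computing the standard inner product <u, v> = sum u_i * v_i
= -5*4 + 0*-4 + -3*-2
= -20 + 0 + 6
= -14

-14


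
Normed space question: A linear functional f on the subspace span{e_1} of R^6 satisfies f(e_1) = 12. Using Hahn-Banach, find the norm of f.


The norm of f is given by ||f|| = sup_{||x||=1} |f(x)|.
On span{e_1}, ||e_1|| = 1, so ||f|| = |f(e_1)| / ||e_1||
= |12| / 1 = 12.0000

12.0000


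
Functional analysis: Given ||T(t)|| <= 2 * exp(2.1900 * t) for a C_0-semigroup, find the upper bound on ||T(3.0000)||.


||T(3.0000)|| <= 2 * exp(2.1900 * 3.0000)
= 2 * exp(6.5700)
= 2 * 713.3698
= 1426.7397

1426.7397


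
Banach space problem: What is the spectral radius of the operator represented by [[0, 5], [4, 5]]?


For a 2x2 matrix, eigenvalues satisfy lambda^2 - (trace)*lambda + det = 0
trace = 0 + 5 = 5
det = 0*5 - 5*4 = -20
discriminant = 5^2 - 4*(-20) = 105
spectral radius = max |eigenvalue| = 7.6235

7.6235


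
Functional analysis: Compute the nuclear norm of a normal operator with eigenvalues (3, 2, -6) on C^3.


For a normal operator, singular values equal |eigenvalues|.
Trace norm = sum |lambda_i| = 3 + 2 + 6
= 11

11


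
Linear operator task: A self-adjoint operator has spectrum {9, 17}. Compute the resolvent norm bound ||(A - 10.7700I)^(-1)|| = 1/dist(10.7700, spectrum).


dist(10.7700, {9, 17}) = min(|10.7700 - 9|, |10.7700 - 17|)
= min(1.7700, 6.2300) = 1.7700
Resolvent bound = 1/1.7700 = 0.5650

0.5650


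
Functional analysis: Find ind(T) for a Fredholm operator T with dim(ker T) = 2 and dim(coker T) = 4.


The Fredholm index is defined as ind(T) = dim(ker T) - dim(coker T)
= 2 - 4
= -2

-2


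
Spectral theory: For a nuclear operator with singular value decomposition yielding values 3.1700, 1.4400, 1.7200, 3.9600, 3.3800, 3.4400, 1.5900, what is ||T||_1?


The nuclear norm is the sum of all singular values.
||T||_1 = 3.1700 + 1.4400 + 1.7200 + 3.9600 + 3.3800 + 3.4400 + 1.5900
= 18.7000

18.7000


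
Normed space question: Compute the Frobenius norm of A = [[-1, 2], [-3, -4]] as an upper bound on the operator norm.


||A||_F^2 = sum a_ij^2
= (-1)^2 + 2^2 + (-3)^2 + (-4)^2
= 1 + 4 + 9 + 16 = 30
||A||_F = sqrt(30) = 5.4772

5.4772


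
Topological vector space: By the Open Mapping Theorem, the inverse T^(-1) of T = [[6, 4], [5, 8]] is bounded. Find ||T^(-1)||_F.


det(T) = 6*8 - 4*5 = 28
T^(-1) = (1/28) * [[8, -4], [-5, 6]] = [[0.2857, -0.1429], [-0.1786, 0.2143]]
||T^(-1)||_F^2 = 0.2857^2 + (-0.1429)^2 + (-0.1786)^2 + 0.2143^2 = 0.1798
||T^(-1)||_F = sqrt(0.1798) = 0.4241

0.4241


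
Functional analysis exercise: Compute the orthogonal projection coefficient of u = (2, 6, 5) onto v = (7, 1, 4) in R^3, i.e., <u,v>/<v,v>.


Computing <u,v> = 2*7 + 6*1 + 5*4 = 40
Computing <v,v> = 7^2 + 1^2 + 4^2 = 66
Projection coefficient = 40/66 = 0.6061

0.6061


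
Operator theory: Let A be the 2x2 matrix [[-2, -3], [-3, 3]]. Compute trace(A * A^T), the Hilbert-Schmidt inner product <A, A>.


trace(A * A^T) = sum of squares of all entries
= (-2)^2 + (-3)^2 + (-3)^2 + 3^2
= 4 + 9 + 9 + 9
= 31

31


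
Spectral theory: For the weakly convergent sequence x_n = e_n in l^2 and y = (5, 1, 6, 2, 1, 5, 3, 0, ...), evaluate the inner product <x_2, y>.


x_2 = e_2 is the standard basis vector with 1 in position 2.
<x_2, y> = y_2 = 1
As n -> infinity, <x_n, y> -> 0, confirming weak convergence of (x_n) to 0.

1


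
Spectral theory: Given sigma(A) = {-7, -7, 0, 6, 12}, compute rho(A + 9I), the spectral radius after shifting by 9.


Spectrum of A + 9I = {2, 2, 9, 15, 21}
Spectral radius = max |lambda| over the shifted spectrum
= max(2, 2, 9, 15, 21) = 21

21


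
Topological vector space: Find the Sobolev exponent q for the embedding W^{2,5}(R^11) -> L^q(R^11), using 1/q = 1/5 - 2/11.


Using the Sobolev embedding formula: 1/q = 1/p - k/n
1/q = 1/5 - 2/11 = 1/55
q = 1/(1/55) = 55

55.0000


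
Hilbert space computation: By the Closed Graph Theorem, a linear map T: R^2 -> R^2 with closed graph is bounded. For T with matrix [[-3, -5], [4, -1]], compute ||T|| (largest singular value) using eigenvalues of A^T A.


A^T A = [[25, 11], [11, 26]]
trace(A^T A) = 51, det(A^T A) = 529
discriminant = 51^2 - 4*529 = 485
Largest eigenvalue of A^T A = (trace + sqrt(disc))/2 = 36.5114
||T|| = sqrt(36.5114) = 6.0425

6.0425


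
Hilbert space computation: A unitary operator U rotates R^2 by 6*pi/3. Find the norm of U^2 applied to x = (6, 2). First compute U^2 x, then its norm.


U is a rotation by theta = 6*pi/3
U^2 = rotation by 2*theta = 12*pi/3 = 0*pi/3 (mod 2*pi)
cos(0*pi/3) = 1.0000, sin(0*pi/3) = 0.0000
U^2 x = (1.0000 * 6 - 0.0000 * 2, 0.0000 * 6 + 1.0000 * 2)
= (6.0000, 2.0000)
||U^2 x|| = sqrt(6.0000^2 + 2.0000^2) = sqrt(40.0000) = 6.3246

6.3246


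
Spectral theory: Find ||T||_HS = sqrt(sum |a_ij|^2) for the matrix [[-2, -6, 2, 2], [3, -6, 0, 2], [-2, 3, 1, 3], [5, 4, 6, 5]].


The Hilbert-Schmidt norm is sqrt(sum of squares of all entries).
Sum of squares = (-2)^2 + (-6)^2 + 2^2 + 2^2 + 3^2 + (-6)^2 + 0^2 + 2^2 + (-2)^2 + 3^2 + 1^2 + 3^2 + 5^2 + 4^2 + 6^2 + 5^2
= 4 + 36 + 4 + 4 + 9 + 36 + 0 + 4 + 4 + 9 + 1 + 9 + 25 + 16 + 36 + 25 = 222
||T||_HS = sqrt(222) = 14.8997

14.8997


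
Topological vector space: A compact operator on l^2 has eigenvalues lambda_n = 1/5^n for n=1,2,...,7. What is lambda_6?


The eigenvalue formula gives lambda_6 = 1/5^6
= 1/15625
= 6.4000e-05

6.4000e-05


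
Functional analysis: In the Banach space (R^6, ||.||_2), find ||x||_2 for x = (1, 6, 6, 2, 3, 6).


The l^2 norm = (sum |x_i|^2)^(1/2)
Sum of 2th powers = 1 + 36 + 36 + 4 + 9 + 36 = 122
||x||_2 = (122)^(1/2) = 11.0454

11.0454


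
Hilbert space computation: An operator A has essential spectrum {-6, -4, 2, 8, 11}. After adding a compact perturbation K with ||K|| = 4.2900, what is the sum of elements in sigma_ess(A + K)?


By Weyl's theorem, the essential spectrum is invariant under compact perturbations.
sigma_ess(A + K) = sigma_ess(A) = {-6, -4, 2, 8, 11}
Sum = -6 + -4 + 2 + 8 + 11 = 11

11


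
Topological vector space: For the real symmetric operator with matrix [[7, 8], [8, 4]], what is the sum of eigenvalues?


For a self-adjoint (symmetric) matrix, the eigenvalues are real.
The sum of eigenvalues equals the trace of the matrix.
trace = 7 + 4 = 11

11


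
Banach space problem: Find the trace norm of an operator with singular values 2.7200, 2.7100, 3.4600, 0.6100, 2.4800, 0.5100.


The nuclear norm is the sum of all singular values.
||T||_1 = 2.7200 + 2.7100 + 3.4600 + 0.6100 + 2.4800 + 0.5100
= 12.4900

12.4900


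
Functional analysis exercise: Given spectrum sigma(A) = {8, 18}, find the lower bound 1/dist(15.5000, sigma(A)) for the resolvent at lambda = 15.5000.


dist(15.5000, {8, 18}) = min(|15.5000 - 8|, |15.5000 - 18|)
= min(7.5000, 2.5000) = 2.5000
Resolvent bound = 1/2.5000 = 0.4000

0.4000


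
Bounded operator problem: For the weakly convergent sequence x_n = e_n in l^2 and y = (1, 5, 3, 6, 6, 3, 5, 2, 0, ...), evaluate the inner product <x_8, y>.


x_8 = e_8 is the standard basis vector with 1 in position 8.
<x_8, y> = y_8 = 2
As n -> infinity, <x_n, y> -> 0, confirming weak convergence of (x_n) to 0.

2


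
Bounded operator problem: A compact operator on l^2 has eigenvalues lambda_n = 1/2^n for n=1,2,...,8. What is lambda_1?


The eigenvalue formula gives lambda_1 = 1/2^1
= 1/2
= 0.5000

0.5000


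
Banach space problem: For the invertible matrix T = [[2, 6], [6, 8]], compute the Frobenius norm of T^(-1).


det(T) = 2*8 - 6*6 = -20
T^(-1) = (1/-20) * [[8, -6], [-6, 2]] = [[-0.4000, 0.3000], [0.3000, -0.1000]]
||T^(-1)||_F^2 = (-0.4000)^2 + 0.3000^2 + 0.3000^2 + (-0.1000)^2 = 0.3500
||T^(-1)||_F = sqrt(0.3500) = 0.5916

0.5916


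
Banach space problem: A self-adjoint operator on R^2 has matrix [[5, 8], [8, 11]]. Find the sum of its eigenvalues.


For a self-adjoint (symmetric) matrix, the eigenvalues are real.
The sum of eigenvalues equals the trace of the matrix.
trace = 5 + 11 = 16

16


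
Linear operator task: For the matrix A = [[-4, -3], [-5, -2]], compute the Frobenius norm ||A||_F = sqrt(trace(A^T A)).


||A||_F^2 = sum a_ij^2
= (-4)^2 + (-3)^2 + (-5)^2 + (-2)^2
= 16 + 9 + 25 + 4 = 54
||A||_F = sqrt(54) = 7.3485

7.3485


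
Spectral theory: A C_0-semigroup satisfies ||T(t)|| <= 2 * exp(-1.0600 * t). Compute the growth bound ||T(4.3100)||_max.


||T(4.3100)|| <= 2 * exp(-1.0600 * 4.3100)
= 2 * exp(-4.5686)
= 2 * 0.0104
= 0.0207

0.0207


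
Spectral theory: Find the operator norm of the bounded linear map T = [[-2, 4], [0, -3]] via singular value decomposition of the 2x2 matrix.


A^T A = [[4, -8], [-8, 25]]
trace(A^T A) = 29, det(A^T A) = 36
discriminant = 29^2 - 4*36 = 697
Largest eigenvalue of A^T A = (trace + sqrt(disc))/2 = 27.7004
||T|| = sqrt(27.7004) = 5.2631

5.2631


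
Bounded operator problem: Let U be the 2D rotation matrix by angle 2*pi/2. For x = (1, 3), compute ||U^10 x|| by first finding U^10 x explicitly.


U is a rotation by theta = 2*pi/2
U^10 = rotation by 10*theta = 20*pi/2 = 0*pi/2 (mod 2*pi)
cos(0*pi/2) = 1.0000, sin(0*pi/2) = 0.0000
U^10 x = (1.0000 * 1 - 0.0000 * 3, 0.0000 * 1 + 1.0000 * 3)
= (1.0000, 3.0000)
||U^10 x|| = sqrt(1.0000^2 + 3.0000^2) = sqrt(10.0000) = 3.1623

3.1623


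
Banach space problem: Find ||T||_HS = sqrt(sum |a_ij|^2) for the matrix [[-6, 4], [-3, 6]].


The Hilbert-Schmidt norm is sqrt(sum of squares of all entries).
Sum of squares = (-6)^2 + 4^2 + (-3)^2 + 6^2
= 36 + 16 + 9 + 36 = 97
||T||_HS = sqrt(97) = 9.8489

9.8489


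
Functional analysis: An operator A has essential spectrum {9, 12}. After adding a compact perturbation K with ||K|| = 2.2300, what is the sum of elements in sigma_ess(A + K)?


By Weyl's theorem, the essential spectrum is invariant under compact perturbations.
sigma_ess(A + K) = sigma_ess(A) = {9, 12}
Sum = 9 + 12 = 21

21


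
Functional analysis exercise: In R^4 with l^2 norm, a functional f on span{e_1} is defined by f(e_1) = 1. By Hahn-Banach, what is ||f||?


The norm of f is given by ||f|| = sup_{||x||=1} |f(x)|.
On span{e_1}, ||e_1|| = 1, so ||f|| = |f(e_1)| / ||e_1||
= |1| / 1 = 1.0000

1.0000


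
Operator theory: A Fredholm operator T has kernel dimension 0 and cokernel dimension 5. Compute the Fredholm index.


The Fredholm index is defined as ind(T) = dim(ker T) - dim(coker T)
= 0 - 5
= -5

-5


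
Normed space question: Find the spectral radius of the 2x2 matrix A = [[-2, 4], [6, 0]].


For a 2x2 matrix, eigenvalues satisfy lambda^2 - (trace)*lambda + det = 0
trace = -2 + 0 = -2
det = -2*0 - 4*6 = -24
discriminant = (-2)^2 - 4*(-24) = 100
spectral radius = max |eigenvalue| = 6.0000

6.0000


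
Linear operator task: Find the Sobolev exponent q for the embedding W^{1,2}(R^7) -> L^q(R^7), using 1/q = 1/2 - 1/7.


Using the Sobolev embedding formula: 1/q = 1/p - k/n
1/q = 1/2 - 1/7 = 5/14
q = 1/(5/14) = 14/5 = 2.8000

2.8000


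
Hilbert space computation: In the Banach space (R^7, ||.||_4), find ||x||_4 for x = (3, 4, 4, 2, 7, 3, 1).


The l^4 norm = (sum |x_i|^4)^(1/4)
Sum of 4th powers = 81 + 256 + 256 + 16 + 2401 + 81 + 1 = 3092
||x||_4 = (3092)^(1/4) = 7.4569

7.4569


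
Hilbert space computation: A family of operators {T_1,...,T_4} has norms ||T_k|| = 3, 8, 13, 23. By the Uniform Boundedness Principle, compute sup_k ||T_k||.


By the Uniform Boundedness Principle, the supremum of norms is finite.
sup_k ||T_k|| = max(3, 8, 13, 23) = 23

23


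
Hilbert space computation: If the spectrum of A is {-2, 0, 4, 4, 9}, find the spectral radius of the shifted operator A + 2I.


Spectrum of A + 2I = {0, 2, 6, 6, 11}
Spectral radius = max |lambda| over the shifted spectrum
= max(0, 2, 6, 6, 11) = 11

11


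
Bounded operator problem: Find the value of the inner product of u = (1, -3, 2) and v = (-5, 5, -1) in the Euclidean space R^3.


Computing the standard inner product <u, v> = sum u_i * v_i
= 1*-5 + -3*5 + 2*-1
= -5 + -15 + -2
= -22

-22


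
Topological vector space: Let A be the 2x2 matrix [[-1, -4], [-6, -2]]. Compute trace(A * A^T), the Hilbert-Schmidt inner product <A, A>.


trace(A * A^T) = sum of squares of all entries
= (-1)^2 + (-4)^2 + (-6)^2 + (-2)^2
= 1 + 16 + 36 + 4
= 57

57


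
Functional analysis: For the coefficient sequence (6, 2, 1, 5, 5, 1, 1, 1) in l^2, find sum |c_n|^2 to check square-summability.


sum |c_n|^2 = 6^2 + 2^2 + 1^2 + 5^2 + 5^2 + 1^2 + 1^2 + 1^2
= 36 + 4 + 1 + 25 + 25 + 1 + 1 + 1
= 94

94


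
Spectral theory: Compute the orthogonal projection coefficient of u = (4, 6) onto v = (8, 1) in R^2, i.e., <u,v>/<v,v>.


Computing <u,v> = 4*8 + 6*1 = 38
Computing <v,v> = 8^2 + 1^2 = 65
Projection coefficient = 38/65 = 0.5846

0.5846


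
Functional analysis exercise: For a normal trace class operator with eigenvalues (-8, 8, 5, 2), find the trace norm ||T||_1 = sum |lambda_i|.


For a normal operator, singular values equal |eigenvalues|.
Trace norm = sum |lambda_i| = 8 + 8 + 5 + 2
= 23

23


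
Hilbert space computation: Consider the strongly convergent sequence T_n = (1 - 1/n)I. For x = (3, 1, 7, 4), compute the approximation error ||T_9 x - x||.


T_9 x - x = (1 - 1/9)x - x = -x/9
||x|| = sqrt(75) = 8.6603
||T_9 x - x|| = ||x||/9 = 8.6603/9 = 0.9623

0.9623


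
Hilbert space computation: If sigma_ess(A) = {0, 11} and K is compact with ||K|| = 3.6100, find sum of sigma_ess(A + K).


By Weyl's theorem, the essential spectrum is invariant under compact perturbations.
sigma_ess(A + K) = sigma_ess(A) = {0, 11}
Sum = 0 + 11 = 11

11


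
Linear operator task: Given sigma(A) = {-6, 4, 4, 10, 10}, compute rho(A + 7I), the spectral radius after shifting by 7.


Spectrum of A + 7I = {1, 11, 11, 17, 17}
Spectral radius = max |lambda| over the shifted spectrum
= max(1, 11, 11, 17, 17) = 17

17


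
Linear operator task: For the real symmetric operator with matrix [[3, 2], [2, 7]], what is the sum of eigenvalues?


For a self-adjoint (symmetric) matrix, the eigenvalues are real.
The sum of eigenvalues equals the trace of the matrix.
trace = 3 + 7 = 10

10


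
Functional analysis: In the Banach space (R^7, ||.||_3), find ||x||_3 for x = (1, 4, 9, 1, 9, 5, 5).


The l^3 norm = (sum |x_i|^3)^(1/3)
Sum of 3th powers = 1 + 64 + 729 + 1 + 729 + 125 + 125 = 1774
||x||_3 = (1774)^(1/3) = 12.1056

12.1056


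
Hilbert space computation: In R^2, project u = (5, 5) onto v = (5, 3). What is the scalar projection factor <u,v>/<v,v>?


Computing <u,v> = 5*5 + 5*3 = 40
Computing <v,v> = 5^2 + 3^2 = 34
Projection coefficient = 40/34 = 1.1765

1.1765


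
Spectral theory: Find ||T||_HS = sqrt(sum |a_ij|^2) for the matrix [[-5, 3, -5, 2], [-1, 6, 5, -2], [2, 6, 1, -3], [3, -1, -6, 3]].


The Hilbert-Schmidt norm is sqrt(sum of squares of all entries).
Sum of squares = (-5)^2 + 3^2 + (-5)^2 + 2^2 + (-1)^2 + 6^2 + 5^2 + (-2)^2 + 2^2 + 6^2 + 1^2 + (-3)^2 + 3^2 + (-1)^2 + (-6)^2 + 3^2
= 25 + 9 + 25 + 4 + 1 + 36 + 25 + 4 + 4 + 36 + 1 + 9 + 9 + 1 + 36 + 9 = 234
||T||_HS = sqrt(234) = 15.2971

15.2971


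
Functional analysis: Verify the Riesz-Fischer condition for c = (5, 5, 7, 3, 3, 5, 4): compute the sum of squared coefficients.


sum |c_n|^2 = 5^2 + 5^2 + 7^2 + 3^2 + 3^2 + 5^2 + 4^2
= 25 + 25 + 49 + 9 + 9 + 25 + 16
= 158

158


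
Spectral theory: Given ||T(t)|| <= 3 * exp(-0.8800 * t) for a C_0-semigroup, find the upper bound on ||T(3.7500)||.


||T(3.7500)|| <= 3 * exp(-0.8800 * 3.7500)
= 3 * exp(-3.3000)
= 3 * 0.0369
= 0.1106

0.1106


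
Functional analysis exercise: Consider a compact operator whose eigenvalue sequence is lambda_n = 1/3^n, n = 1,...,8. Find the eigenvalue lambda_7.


The eigenvalue formula gives lambda_7 = 1/3^7
= 1/2187
= 4.5725e-04

4.5725e-04


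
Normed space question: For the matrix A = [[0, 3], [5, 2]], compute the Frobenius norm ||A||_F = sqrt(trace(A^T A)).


||A||_F^2 = sum a_ij^2
= 0^2 + 3^2 + 5^2 + 2^2
= 0 + 9 + 25 + 4 = 38
||A||_F = sqrt(38) = 6.1644

6.1644


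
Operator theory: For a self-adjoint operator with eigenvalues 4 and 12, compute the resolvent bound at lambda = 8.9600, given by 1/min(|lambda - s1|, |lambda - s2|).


dist(8.9600, {4, 12}) = min(|8.9600 - 4|, |8.9600 - 12|)
= min(4.9600, 3.0400) = 3.0400
Resolvent bound = 1/3.0400 = 0.3289

0.3289


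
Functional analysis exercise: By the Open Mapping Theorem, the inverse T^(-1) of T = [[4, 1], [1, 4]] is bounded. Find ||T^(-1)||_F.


det(T) = 4*4 - 1*1 = 15
T^(-1) = (1/15) * [[4, -1], [-1, 4]] = [[0.2667, -0.0667], [-0.0667, 0.2667]]
||T^(-1)||_F^2 = 0.2667^2 + (-0.0667)^2 + (-0.0667)^2 + 0.2667^2 = 0.1511
||T^(-1)||_F = sqrt(0.1511) = 0.3887

0.3887


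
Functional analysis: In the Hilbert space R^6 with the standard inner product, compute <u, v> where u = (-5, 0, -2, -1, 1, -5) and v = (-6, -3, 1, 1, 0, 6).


Computing the standard inner product <u, v> = sum u_i * v_i
= -5*-6 + 0*-3 + -2*1 + -1*1 + 1*0 + -5*6
= 30 + 0 + -2 + -1 + 0 + -30
= -3

-3


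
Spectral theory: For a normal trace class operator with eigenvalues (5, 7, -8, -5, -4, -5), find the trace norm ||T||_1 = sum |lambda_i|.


For a normal operator, singular values equal |eigenvalues|.
Trace norm = sum |lambda_i| = 5 + 7 + 8 + 5 + 4 + 5
= 34

34


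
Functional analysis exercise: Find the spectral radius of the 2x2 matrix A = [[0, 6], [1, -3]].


For a 2x2 matrix, eigenvalues satisfy lambda^2 - (trace)*lambda + det = 0
trace = 0 + -3 = -3
det = 0*-3 - 6*1 = -6
discriminant = (-3)^2 - 4*(-6) = 33
spectral radius = max |eigenvalue| = 4.3723

4.3723


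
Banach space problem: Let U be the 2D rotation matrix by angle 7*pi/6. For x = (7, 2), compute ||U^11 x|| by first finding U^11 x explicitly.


U is a rotation by theta = 7*pi/6
U^11 = rotation by 11*theta = 77*pi/6 = 5*pi/6 (mod 2*pi)
cos(5*pi/6) = -0.8660, sin(5*pi/6) = 0.5000
U^11 x = (-0.8660 * 7 - 0.5000 * 2, 0.5000 * 7 + -0.8660 * 2)
= (-7.0622, 1.7679)
||U^11 x|| = sqrt((-7.0622)^2 + 1.7679^2) = sqrt(53.0000) = 7.2801

7.2801


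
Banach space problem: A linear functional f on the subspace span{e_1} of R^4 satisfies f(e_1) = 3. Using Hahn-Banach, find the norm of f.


The norm of f is given by ||f|| = sup_{||x||=1} |f(x)|.
On span{e_1}, ||e_1|| = 1, so ||f|| = |f(e_1)| / ||e_1||
= |3| / 1 = 3.0000

3.0000


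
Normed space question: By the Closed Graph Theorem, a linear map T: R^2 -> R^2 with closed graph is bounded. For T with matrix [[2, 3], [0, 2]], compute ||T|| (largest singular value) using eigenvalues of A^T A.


A^T A = [[4, 6], [6, 13]]
trace(A^T A) = 17, det(A^T A) = 16
discriminant = 17^2 - 4*16 = 225
Largest eigenvalue of A^T A = (trace + sqrt(disc))/2 = 16.0000
||T|| = sqrt(16.0000) = 4.0000

4.0000


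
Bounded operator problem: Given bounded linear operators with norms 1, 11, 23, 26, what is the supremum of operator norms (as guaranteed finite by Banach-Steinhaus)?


By the Uniform Boundedness Principle, the supremum of norms is finite.
sup_k ||T_k|| = max(1, 11, 23, 26) = 26

26


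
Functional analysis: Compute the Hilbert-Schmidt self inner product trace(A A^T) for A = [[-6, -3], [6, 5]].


trace(A * A^T) = sum of squares of all entries
= (-6)^2 + (-3)^2 + 6^2 + 5^2
= 36 + 9 + 36 + 25
= 106

106


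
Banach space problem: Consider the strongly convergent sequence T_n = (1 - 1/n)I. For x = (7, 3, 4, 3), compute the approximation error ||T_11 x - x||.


T_11 x - x = (1 - 1/11)x - x = -x/11
||x|| = sqrt(83) = 9.1104
||T_11 x - x|| = ||x||/11 = 9.1104/11 = 0.8282

0.8282


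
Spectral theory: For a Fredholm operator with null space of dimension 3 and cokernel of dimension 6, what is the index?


The Fredholm index is defined as ind(T) = dim(ker T) - dim(coker T)
= 3 - 6
= -3

-3


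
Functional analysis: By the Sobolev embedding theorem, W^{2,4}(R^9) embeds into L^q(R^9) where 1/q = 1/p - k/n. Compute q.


Using the Sobolev embedding formula: 1/q = 1/p - k/n
1/q = 1/4 - 2/9 = 1/36
q = 1/(1/36) = 36

36.0000


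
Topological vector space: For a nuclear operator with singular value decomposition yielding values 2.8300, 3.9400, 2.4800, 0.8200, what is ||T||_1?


The nuclear norm is the sum of all singular values.
||T||_1 = 2.8300 + 3.9400 + 2.4800 + 0.8200
= 10.0700

10.0700


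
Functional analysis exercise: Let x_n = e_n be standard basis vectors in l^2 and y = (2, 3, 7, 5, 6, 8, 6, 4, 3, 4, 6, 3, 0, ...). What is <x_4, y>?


x_4 = e_4 is the standard basis vector with 1 in position 4.
<x_4, y> = y_4 = 5
As n -> infinity, <x_n, y> -> 0, confirming weak convergence of (x_n) to 0.

5


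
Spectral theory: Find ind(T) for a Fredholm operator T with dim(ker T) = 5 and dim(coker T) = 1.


The Fredholm index is defined as ind(T) = dim(ker T) - dim(coker T)
= 5 - 1
= 4

4


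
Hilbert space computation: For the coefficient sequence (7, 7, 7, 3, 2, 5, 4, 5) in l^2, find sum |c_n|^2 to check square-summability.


sum |c_n|^2 = 7^2 + 7^2 + 7^2 + 3^2 + 2^2 + 5^2 + 4^2 + 5^2
= 49 + 49 + 49 + 9 + 4 + 25 + 16 + 25
= 226

226


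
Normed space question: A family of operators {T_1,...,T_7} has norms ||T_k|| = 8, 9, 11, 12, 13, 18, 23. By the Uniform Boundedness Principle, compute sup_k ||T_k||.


By the Uniform Boundedness Principle, the supremum of norms is finite.
sup_k ||T_k|| = max(8, 9, 11, 12, 13, 18, 23) = 23

23


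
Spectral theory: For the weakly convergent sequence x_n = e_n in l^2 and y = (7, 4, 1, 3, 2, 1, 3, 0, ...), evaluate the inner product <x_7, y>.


x_7 = e_7 is the standard basis vector with 1 in position 7.
<x_7, y> = y_7 = 3
As n -> infinity, <x_n, y> -> 0, confirming weak convergence of (x_n) to 0.

3


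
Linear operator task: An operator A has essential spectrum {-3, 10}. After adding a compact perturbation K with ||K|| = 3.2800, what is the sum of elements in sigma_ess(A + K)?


By Weyl's theorem, the essential spectrum is invariant under compact perturbations.
sigma_ess(A + K) = sigma_ess(A) = {-3, 10}
Sum = -3 + 10 = 7

7


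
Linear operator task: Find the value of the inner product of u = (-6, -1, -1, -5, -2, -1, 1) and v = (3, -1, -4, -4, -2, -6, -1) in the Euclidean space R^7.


Computing the standard inner product <u, v> = sum u_i * v_i
= -6*3 + -1*-1 + -1*-4 + -5*-4 + -2*-2 + -1*-6 + 1*-1
= -18 + 1 + 4 + 20 + 4 + 6 + -1
= 16

16


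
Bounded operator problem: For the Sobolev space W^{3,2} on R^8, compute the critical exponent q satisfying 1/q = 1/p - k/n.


Using the Sobolev embedding formula: 1/q = 1/p - k/n
1/q = 1/2 - 3/8 = 1/8
q = 1/(1/8) = 8

8.0000


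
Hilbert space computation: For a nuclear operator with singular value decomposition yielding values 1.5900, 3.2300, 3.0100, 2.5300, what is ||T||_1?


The nuclear norm is the sum of all singular values.
||T||_1 = 1.5900 + 3.2300 + 3.0100 + 2.5300
= 10.3600

10.3600


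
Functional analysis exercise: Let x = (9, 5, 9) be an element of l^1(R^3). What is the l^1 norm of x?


The l^1 norm equals the sum of absolute values of all components.
||x||_1 = 9 + 5 + 9
= 23

23.0000


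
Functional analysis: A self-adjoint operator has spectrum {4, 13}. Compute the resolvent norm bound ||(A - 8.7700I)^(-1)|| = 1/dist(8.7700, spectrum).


dist(8.7700, {4, 13}) = min(|8.7700 - 4|, |8.7700 - 13|)
= min(4.7700, 4.2300) = 4.2300
Resolvent bound = 1/4.2300 = 0.2364

0.2364


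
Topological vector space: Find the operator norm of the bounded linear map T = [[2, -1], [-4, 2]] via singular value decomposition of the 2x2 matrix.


A^T A = [[20, -10], [-10, 5]]
trace(A^T A) = 25, det(A^T A) = 0
discriminant = 25^2 - 4*0 = 625
Largest eigenvalue of A^T A = (trace + sqrt(disc))/2 = 25.0000
||T|| = sqrt(25.0000) = 5.0000

5.0000


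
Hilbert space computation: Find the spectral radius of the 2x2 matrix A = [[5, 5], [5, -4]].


For a 2x2 matrix, eigenvalues satisfy lambda^2 - (trace)*lambda + det = 0
trace = 5 + -4 = 1
det = 5*-4 - 5*5 = -45
discriminant = 1^2 - 4*(-45) = 181
spectral radius = max |eigenvalue| = 7.2268

7.2268


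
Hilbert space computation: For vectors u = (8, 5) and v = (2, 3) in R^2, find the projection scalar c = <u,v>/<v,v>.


Computing <u,v> = 8*2 + 5*3 = 31
Computing <v,v> = 2^2 + 3^2 = 13
Projection coefficient = 31/13 = 2.3846

2.3846


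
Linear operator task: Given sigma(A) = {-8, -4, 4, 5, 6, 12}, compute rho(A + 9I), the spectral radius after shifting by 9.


Spectrum of A + 9I = {1, 5, 13, 14, 15, 21}
Spectral radius = max |lambda| over the shifted spectrum
= max(1, 5, 13, 14, 15, 21) = 21

21


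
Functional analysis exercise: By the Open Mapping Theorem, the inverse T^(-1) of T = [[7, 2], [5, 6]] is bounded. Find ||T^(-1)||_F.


det(T) = 7*6 - 2*5 = 32
T^(-1) = (1/32) * [[6, -2], [-5, 7]] = [[0.1875, -0.0625], [-0.1562, 0.2188]]
||T^(-1)||_F^2 = 0.1875^2 + (-0.0625)^2 + (-0.1562)^2 + 0.2188^2 = 0.1113
||T^(-1)||_F = sqrt(0.1113) = 0.3337

0.3337


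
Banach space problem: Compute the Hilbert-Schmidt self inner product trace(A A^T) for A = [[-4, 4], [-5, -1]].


trace(A * A^T) = sum of squares of all entries
= (-4)^2 + 4^2 + (-5)^2 + (-1)^2
= 16 + 16 + 25 + 1
= 58

58


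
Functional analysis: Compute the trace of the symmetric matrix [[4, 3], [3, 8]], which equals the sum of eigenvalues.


For a self-adjoint (symmetric) matrix, the eigenvalues are real.
The sum of eigenvalues equals the trace of the matrix.
trace = 4 + 8 = 12

12


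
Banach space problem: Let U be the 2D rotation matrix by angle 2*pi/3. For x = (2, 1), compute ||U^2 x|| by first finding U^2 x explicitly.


U is a rotation by theta = 2*pi/3
U^2 = rotation by 2*theta = 4*pi/3
cos(4*pi/3) = -0.5000, sin(4*pi/3) = -0.8660
U^2 x = (-0.5000 * 2 - -0.8660 * 1, -0.8660 * 2 + -0.5000 * 1)
= (-0.1340, -2.2321)
||U^2 x|| = sqrt((-0.1340)^2 + (-2.2321)^2) = sqrt(5.0000) = 2.2361

2.2361


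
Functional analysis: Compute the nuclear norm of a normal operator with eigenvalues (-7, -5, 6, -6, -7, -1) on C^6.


For a normal operator, singular values equal |eigenvalues|.
Trace norm = sum |lambda_i| = 7 + 5 + 6 + 6 + 7 + 1
= 32

32


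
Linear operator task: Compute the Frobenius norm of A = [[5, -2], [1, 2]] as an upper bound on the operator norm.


||A||_F^2 = sum a_ij^2
= 5^2 + (-2)^2 + 1^2 + 2^2
= 25 + 4 + 1 + 4 = 34
||A||_F = sqrt(34) = 5.8310

5.8310


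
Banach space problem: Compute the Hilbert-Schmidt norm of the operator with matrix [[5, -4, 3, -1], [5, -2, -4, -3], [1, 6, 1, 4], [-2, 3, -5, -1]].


The Hilbert-Schmidt norm is sqrt(sum of squares of all entries).
Sum of squares = 5^2 + (-4)^2 + 3^2 + (-1)^2 + 5^2 + (-2)^2 + (-4)^2 + (-3)^2 + 1^2 + 6^2 + 1^2 + 4^2 + (-2)^2 + 3^2 + (-5)^2 + (-1)^2
= 25 + 16 + 9 + 1 + 25 + 4 + 16 + 9 + 1 + 36 + 1 + 16 + 4 + 9 + 25 + 1 = 198
||T||_HS = sqrt(198) = 14.0712

14.0712


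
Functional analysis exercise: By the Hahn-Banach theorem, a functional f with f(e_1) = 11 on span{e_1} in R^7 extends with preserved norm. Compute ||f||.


The norm of f is given by ||f|| = sup_{||x||=1} |f(x)|.
On span{e_1}, ||e_1|| = 1, so ||f|| = |f(e_1)| / ||e_1||
= |11| / 1 = 11.0000

11.0000


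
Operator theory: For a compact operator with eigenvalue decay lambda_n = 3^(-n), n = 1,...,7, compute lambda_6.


The eigenvalue formula gives lambda_6 = 1/3^6
= 1/729
= 0.0014

0.0014


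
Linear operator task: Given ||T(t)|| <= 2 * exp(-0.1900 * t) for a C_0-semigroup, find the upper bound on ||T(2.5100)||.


||T(2.5100)|| <= 2 * exp(-0.1900 * 2.5100)
= 2 * exp(-0.4769)
= 2 * 0.6207
= 1.2414

1.2414


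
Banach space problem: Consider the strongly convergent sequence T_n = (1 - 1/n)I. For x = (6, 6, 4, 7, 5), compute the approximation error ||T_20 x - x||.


T_20 x - x = (1 - 1/20)x - x = -x/20
||x|| = sqrt(162) = 12.7279
||T_20 x - x|| = ||x||/20 = 12.7279/20 = 0.6364

0.6364


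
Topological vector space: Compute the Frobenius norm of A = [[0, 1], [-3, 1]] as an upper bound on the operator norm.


||A||_F^2 = sum a_ij^2
= 0^2 + 1^2 + (-3)^2 + 1^2
= 0 + 1 + 9 + 1 = 11
||A||_F = sqrt(11) = 3.3166

3.3166


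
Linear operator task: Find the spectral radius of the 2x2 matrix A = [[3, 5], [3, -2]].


For a 2x2 matrix, eigenvalues satisfy lambda^2 - (trace)*lambda + det = 0
trace = 3 + -2 = 1
det = 3*-2 - 5*3 = -21
discriminant = 1^2 - 4*(-21) = 85
spectral radius = max |eigenvalue| = 5.1098

5.1098


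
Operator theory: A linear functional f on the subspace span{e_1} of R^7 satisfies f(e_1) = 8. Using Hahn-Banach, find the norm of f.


The norm of f is given by ||f|| = sup_{||x||=1} |f(x)|.
On span{e_1}, ||e_1|| = 1, so ||f|| = |f(e_1)| / ||e_1||
= |8| / 1 = 8.0000

8.0000


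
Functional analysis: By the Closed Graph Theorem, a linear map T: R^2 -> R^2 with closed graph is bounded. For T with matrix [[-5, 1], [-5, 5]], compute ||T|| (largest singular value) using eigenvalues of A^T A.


A^T A = [[50, -30], [-30, 26]]
trace(A^T A) = 76, det(A^T A) = 400
discriminant = 76^2 - 4*400 = 4176
Largest eigenvalue of A^T A = (trace + sqrt(disc))/2 = 70.3110
||T|| = sqrt(70.3110) = 8.3852

8.3852


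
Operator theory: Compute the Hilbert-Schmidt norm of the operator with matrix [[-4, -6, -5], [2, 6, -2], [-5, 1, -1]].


The Hilbert-Schmidt norm is sqrt(sum of squares of all entries).
Sum of squares = (-4)^2 + (-6)^2 + (-5)^2 + 2^2 + 6^2 + (-2)^2 + (-5)^2 + 1^2 + (-1)^2
= 16 + 36 + 25 + 4 + 36 + 4 + 25 + 1 + 1 = 148
||T||_HS = sqrt(148) = 12.1655

12.1655


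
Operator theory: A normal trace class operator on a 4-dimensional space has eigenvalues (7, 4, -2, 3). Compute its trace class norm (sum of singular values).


For a normal operator, singular values equal |eigenvalues|.
Trace norm = sum |lambda_i| = 7 + 4 + 2 + 3
= 16

16


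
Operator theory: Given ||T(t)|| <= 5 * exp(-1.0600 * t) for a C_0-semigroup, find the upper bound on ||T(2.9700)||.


||T(2.9700)|| <= 5 * exp(-1.0600 * 2.9700)
= 5 * exp(-3.1482)
= 5 * 0.0429
= 0.2146

0.2146


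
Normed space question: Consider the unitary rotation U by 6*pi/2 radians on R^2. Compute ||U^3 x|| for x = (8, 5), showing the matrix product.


U is a rotation by theta = 6*pi/2
U^3 = rotation by 3*theta = 18*pi/2 = 2*pi/2 (mod 2*pi)
cos(2*pi/2) = -1.0000, sin(2*pi/2) = 0.0000
U^3 x = (-1.0000 * 8 - 0.0000 * 5, 0.0000 * 8 + -1.0000 * 5)
= (-8.0000, -5.0000)
||U^3 x|| = sqrt((-8.0000)^2 + (-5.0000)^2) = sqrt(89.0000) = 9.4340

9.4340


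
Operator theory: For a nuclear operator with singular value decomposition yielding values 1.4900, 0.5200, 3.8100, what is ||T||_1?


The nuclear norm is the sum of all singular values.
||T||_1 = 1.4900 + 0.5200 + 3.8100
= 5.8200

5.8200


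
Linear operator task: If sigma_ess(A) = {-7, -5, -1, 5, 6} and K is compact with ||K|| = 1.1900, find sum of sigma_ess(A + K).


By Weyl's theorem, the essential spectrum is invariant under compact perturbations.
sigma_ess(A + K) = sigma_ess(A) = {-7, -5, -1, 5, 6}
Sum = -7 + -5 + -1 + 5 + 6 = -2

-2


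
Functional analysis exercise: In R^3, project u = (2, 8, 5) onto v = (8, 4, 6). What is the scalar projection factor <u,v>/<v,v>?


Computing <u,v> = 2*8 + 8*4 + 5*6 = 78
Computing <v,v> = 8^2 + 4^2 + 6^2 = 116
Projection coefficient = 78/116 = 0.6724

0.6724


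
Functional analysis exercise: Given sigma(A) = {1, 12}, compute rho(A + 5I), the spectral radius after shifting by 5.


Spectrum of A + 5I = {6, 17}
Spectral radius = max |lambda| over the shifted spectrum
= max(6, 17) = 17

17


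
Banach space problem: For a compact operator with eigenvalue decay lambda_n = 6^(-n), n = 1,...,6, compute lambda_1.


The eigenvalue formula gives lambda_1 = 1/6^1
= 1/6
= 0.1667

0.1667


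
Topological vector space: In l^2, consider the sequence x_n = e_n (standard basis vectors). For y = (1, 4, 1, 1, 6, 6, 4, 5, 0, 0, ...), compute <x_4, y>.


x_4 = e_4 is the standard basis vector with 1 in position 4.
<x_4, y> = y_4 = 1
As n -> infinity, <x_n, y> -> 0, confirming weak convergence of (x_n) to 0.

1


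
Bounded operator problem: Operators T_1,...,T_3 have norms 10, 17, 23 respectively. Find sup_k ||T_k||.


By the Uniform Boundedness Principle, the supremum of norms is finite.
sup_k ||T_k|| = max(10, 17, 23) = 23

23


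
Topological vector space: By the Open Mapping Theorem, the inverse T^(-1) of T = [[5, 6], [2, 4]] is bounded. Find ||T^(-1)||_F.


det(T) = 5*4 - 6*2 = 8
T^(-1) = (1/8) * [[4, -6], [-2, 5]] = [[0.5000, -0.7500], [-0.2500, 0.6250]]
||T^(-1)||_F^2 = 0.5000^2 + (-0.7500)^2 + (-0.2500)^2 + 0.6250^2 = 1.2656
||T^(-1)||_F = sqrt(1.2656) = 1.1250

1.1250


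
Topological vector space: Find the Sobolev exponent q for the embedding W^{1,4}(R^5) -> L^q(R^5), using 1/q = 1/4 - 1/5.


Using the Sobolev embedding formula: 1/q = 1/p - k/n
1/q = 1/4 - 1/5 = 1/20
q = 1/(1/20) = 20

20.0000


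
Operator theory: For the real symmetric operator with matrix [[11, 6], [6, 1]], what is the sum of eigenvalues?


For a self-adjoint (symmetric) matrix, the eigenvalues are real.
The sum of eigenvalues equals the trace of the matrix.
trace = 11 + 1 = 12

12


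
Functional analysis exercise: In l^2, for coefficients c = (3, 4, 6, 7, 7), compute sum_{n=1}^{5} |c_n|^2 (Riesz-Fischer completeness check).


sum |c_n|^2 = 3^2 + 4^2 + 6^2 + 7^2 + 7^2
= 9 + 16 + 36 + 49 + 49
= 159

159
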